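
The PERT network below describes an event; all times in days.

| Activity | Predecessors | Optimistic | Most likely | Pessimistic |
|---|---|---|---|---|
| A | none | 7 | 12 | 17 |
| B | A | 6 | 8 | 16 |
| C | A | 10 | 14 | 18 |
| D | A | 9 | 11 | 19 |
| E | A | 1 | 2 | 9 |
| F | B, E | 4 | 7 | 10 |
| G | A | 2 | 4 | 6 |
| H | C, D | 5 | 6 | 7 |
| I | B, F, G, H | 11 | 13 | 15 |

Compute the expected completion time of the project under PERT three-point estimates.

te_A = (7 + 4·12 + 17)/6 = 72/6 = 12
te_B = (6 + 4·8 + 16)/6 = 54/6 = 9
te_C = (10 + 4·14 + 18)/6 = 84/6 = 14
te_D = (9 + 4·11 + 19)/6 = 72/6 = 12
te_E = (1 + 4·2 + 9)/6 = 18/6 = 3
te_F = (4 + 4·7 + 10)/6 = 42/6 = 7
te_G = (2 + 4·4 + 6)/6 = 24/6 = 4
te_H = (5 + 4·6 + 7)/6 = 36/6 = 6
te_I = (11 + 4·13 + 15)/6 = 78/6 = 13

Forward pass:
ES_A = 0; EF_A = 12
ES_B = 12; EF_B = 12+9 = 21
ES_C = 12; EF_C = 12+14 = 26
ES_D = 12; EF_D = 12+12 = 24
ES_E = 12; EF_E = 12+3 = 15
ES_F = max(EF_B=21, EF_E=15) = 21; EF_F = 21+7 = 28
ES_G = 12; EF_G = 12+4 = 16
ES_H = max(EF_C=26, EF_D=24) = 26; EF_H = 26+6 = 32
ES_I = max(EF_B=21, EF_F=28, EF_G=16, EF_H=32) = 32; EF_I = 32+13 = 45
Expected project duration μ = 45 days. Critical path: A → C → H → I.

45 days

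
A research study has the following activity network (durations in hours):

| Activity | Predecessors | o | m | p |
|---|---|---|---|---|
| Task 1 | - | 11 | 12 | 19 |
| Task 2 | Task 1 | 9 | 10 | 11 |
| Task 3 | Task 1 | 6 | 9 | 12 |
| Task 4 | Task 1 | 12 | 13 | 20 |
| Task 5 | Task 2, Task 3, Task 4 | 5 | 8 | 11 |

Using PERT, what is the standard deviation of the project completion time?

te_Task 1 = (11 + 4·12 + 19)/6 = 78/6 = 13; σ²_Task 1 = ((19−11)/6)² = 1.778
te_Task 2 = (9 + 4·10 + 11)/6 = 60/6 = 10; σ²_Task 2 = ((11−9)/6)² = 0.111
te_Task 3 = (6 + 4·9 + 12)/6 = 54/6 = 9; σ²_Task 3 = ((12−6)/6)² = 1.000
te_Task 4 = (12 + 4·13 + 20)/6 = 84/6 = 14; σ²_Task 4 = ((20−12)/6)² = 1.778
te_Task 5 = (5 + 4·8 + 11)/6 = 48/6 = 8; σ²_Task 5 = ((11−5)/6)² = 1.000

Forward pass:
ES_Task 1 = 0; EF_Task 1 = 13
ES_Task 2 = 13; EF_Task 2 = 13+10 = 23
ES_Task 3 = 13; EF_Task 3 = 13+9 = 22
ES_Task 4 = 13; EF_Task 4 = 13+14 = 27
ES_Task 5 = max(EF_Task 2=23, EF_Task 3=22, EF_Task 4=27) = 27; EF_Task 5 = 27+8 = 35
Expected project duration μ = 35 hours. Critical path: Task 1 → Task 4 → Task 5.

Variance along critical path = 1.778 + 1.778 + 1.000 = 4.556
σ = √4.556 = 2.134 hours

2.13 hours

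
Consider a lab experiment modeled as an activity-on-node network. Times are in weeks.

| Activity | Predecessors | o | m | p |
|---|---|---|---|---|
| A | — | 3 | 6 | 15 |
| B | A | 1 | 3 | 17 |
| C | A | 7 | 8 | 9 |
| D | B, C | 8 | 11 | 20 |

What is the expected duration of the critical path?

te_A = (3 + 4·6 + 15)/6 = 42/6 = 7
te_B = (1 + 4·3 + 17)/6 = 30/6 = 5
te_C = (7 + 4·8 + 9)/6 = 48/6 = 8
te_D = (8 + 4·11 + 20)/6 = 72/6 = 12

Forward pass:
ES_A = 0; EF_A = 7
ES_B = 7; EF_B = 7+5 = 12
ES_C = 7; EF_C = 7+8 = 15
ES_D = max(EF_B=12, EF_C=15) = 15; EF_D = 15+12 = 27
Expected project duration μ = 27 weeks. Critical path: A → C → D.

27 weeks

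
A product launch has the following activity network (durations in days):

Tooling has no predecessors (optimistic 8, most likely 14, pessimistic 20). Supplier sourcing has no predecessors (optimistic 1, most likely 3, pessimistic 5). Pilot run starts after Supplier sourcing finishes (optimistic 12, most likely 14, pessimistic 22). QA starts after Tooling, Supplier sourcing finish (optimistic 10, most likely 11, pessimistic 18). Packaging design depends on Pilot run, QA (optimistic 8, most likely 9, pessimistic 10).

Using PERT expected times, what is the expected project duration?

35 days

te_Tooling = (8 + 4·14 + 20)/6 = 84/6 = 14
te_Supplier sourcing = (1 + 4·3 + 5)/6 = 18/6 = 3
te_Pilot run = (12 + 4·14 + 22)/6 = 90/6 = 15
te_QA = (10 + 4·11 + 18)/6 = 72/6 = 12
te_Packaging design = (8 + 4·9 + 10)/6 = 54/6 = 9

Forward pass:
ES_Tooling = 0; EF_Tooling = 14
ES_Supplier sourcing = 0; EF_Supplier sourcing = 3
ES_Pilot run = 3; EF_Pilot run = 3+15 = 18
ES_QA = max(EF_Tooling=14, EF_Supplier sourcing=3) = 14; EF_QA = 14+12 = 26
ES_Packaging design = max(EF_Pilot run=18, EF_QA=26) = 26; EF_Packaging design = 26+9 = 35
Expected project duration μ = 35 days. Critical path: Tooling → QA → Packaging design.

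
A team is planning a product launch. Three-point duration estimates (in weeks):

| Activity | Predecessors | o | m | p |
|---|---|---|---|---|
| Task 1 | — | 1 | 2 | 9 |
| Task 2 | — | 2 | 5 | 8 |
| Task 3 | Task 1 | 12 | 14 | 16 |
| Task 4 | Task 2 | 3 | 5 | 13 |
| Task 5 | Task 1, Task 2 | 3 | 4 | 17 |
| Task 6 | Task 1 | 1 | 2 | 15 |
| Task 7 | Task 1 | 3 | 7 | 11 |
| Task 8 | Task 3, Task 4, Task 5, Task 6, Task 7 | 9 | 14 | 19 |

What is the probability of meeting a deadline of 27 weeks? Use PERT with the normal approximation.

0.037

te_Task 1 = (1 + 4·2 + 9)/6 = 18/6 = 3; σ²_Task 1 = ((9−1)/6)² = 1.778
te_Task 2 = (2 + 4·5 + 8)/6 = 30/6 = 5; σ²_Task 2 = ((8−2)/6)² = 1.000
te_Task 3 = (12 + 4·14 + 16)/6 = 84/6 = 14; σ²_Task 3 = ((16−12)/6)² = 0.444
te_Task 4 = (3 + 4·5 + 13)/6 = 36/6 = 6; σ²_Task 4 = ((13−3)/6)² = 2.778
te_Task 5 = (3 + 4·4 + 17)/6 = 36/6 = 6; σ²_Task 5 = ((17−3)/6)² = 5.444
te_Task 6 = (1 + 4·2 + 15)/6 = 24/6 = 4; σ²_Task 6 = ((15−1)/6)² = 5.444
te_Task 7 = (3 + 4·7 + 11)/6 = 42/6 = 7; σ²_Task 7 = ((11−3)/6)² = 1.778
te_Task 8 = (9 + 4·14 + 19)/6 = 84/6 = 14; σ²_Task 8 = ((19−9)/6)² = 2.778

Forward pass:
ES_Task 1 = 0; EF_Task 1 = 3
ES_Task 2 = 0; EF_Task 2 = 5
ES_Task 3 = 3; EF_Task 3 = 3+14 = 17
ES_Task 4 = 5; EF_Task 4 = 5+6 = 11
ES_Task 5 = max(EF_Task 1=3, EF_Task 2=5) = 5; EF_Task 5 = 5+6 = 11
ES_Task 6 = 3; EF_Task 6 = 3+4 = 7
ES_Task 7 = 3; EF_Task 7 = 3+7 = 10
ES_Task 8 = max(EF_Task 3=17, EF_Task 4=11, EF_Task 5=11, EF_Task 6=7, EF_Task 7=10) = 17; EF_Task 8 = 17+14 = 31
Expected project duration μ = 31 weeks. Critical path: Task 1 → Task 3 → Task 8.

Variance along critical path = 1.778 + 0.444 + 2.778 = 5.000; σ = √5.000 = 2.236 weeks.
Z = (27 − 31) / 2.236 = -1.789
P(T ≤ 27) = Φ(-1.789) ≈ 0.037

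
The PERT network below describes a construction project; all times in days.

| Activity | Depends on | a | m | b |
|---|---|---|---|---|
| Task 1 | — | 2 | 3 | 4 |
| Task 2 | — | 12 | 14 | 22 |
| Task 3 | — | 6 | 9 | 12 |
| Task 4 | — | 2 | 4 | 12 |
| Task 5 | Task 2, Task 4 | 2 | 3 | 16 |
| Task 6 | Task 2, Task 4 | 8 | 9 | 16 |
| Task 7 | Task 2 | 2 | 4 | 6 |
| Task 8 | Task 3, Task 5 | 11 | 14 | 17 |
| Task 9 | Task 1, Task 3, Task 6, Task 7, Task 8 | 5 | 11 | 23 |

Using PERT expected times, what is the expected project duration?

te_Task 1 = (2 + 4·3 + 4)/6 = 18/6 = 3
te_Task 2 = (12 + 4·14 + 22)/6 = 90/6 = 15
te_Task 3 = (6 + 4·9 + 12)/6 = 54/6 = 9
te_Task 4 = (2 + 4·4 + 12)/6 = 30/6 = 5
te_Task 5 = (2 + 4·3 + 16)/6 = 30/6 = 5
te_Task 6 = (8 + 4·9 + 16)/6 = 60/6 = 10
te_Task 7 = (2 + 4·4 + 6)/6 = 24/6 = 4
te_Task 8 = (11 + 4·14 + 17)/6 = 84/6 = 14
te_Task 9 = (5 + 4·11 + 23)/6 = 72/6 = 12

Forward pass:
ES_Task 1 = 0; EF_Task 1 = 3
ES_Task 2 = 0; EF_Task 2 = 15
ES_Task 3 = 0; EF_Task 3 = 9
ES_Task 4 = 0; EF_Task 4 = 5
ES_Task 5 = max(EF_Task 2=15, EF_Task 4=5) = 15; EF_Task 5 = 15+5 = 20
ES_Task 6 = max(EF_Task 2=15, EF_Task 4=5) = 15; EF_Task 6 = 15+10 = 25
ES_Task 7 = 15; EF_Task 7 = 15+4 = 19
ES_Task 8 = max(EF_Task 3=9, EF_Task 5=20) = 20; EF_Task 8 = 20+14 = 34
ES_Task 9 = max(EF_Task 1=3, EF_Task 3=9, EF_Task 6=25, EF_Task 7=19, EF_Task 8=34) = 34; EF_Task 9 = 34+12 = 46
Expected project duration μ = 46 days. Critical path: Task 2 → Task 5 → Task 8 → Task 9.

46 days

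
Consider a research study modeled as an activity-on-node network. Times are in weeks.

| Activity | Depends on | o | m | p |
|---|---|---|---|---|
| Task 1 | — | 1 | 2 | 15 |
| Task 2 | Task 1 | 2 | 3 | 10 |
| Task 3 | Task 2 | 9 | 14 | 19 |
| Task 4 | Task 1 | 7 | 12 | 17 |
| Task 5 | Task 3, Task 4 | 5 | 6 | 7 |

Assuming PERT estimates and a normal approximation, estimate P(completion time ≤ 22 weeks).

te_Task 1 = (1 + 4·2 + 15)/6 = 24/6 = 4; σ²_Task 1 = ((15−1)/6)² = 5.444
te_Task 2 = (2 + 4·3 + 10)/6 = 24/6 = 4; σ²_Task 2 = ((10−2)/6)² = 1.778
te_Task 3 = (9 + 4·14 + 19)/6 = 84/6 = 14; σ²_Task 3 = ((19−9)/6)² = 2.778
te_Task 4 = (7 + 4·12 + 17)/6 = 72/6 = 12; σ²_Task 4 = ((17−7)/6)² = 2.778
te_Task 5 = (5 + 4·6 + 7)/6 = 36/6 = 6; σ²_Task 5 = ((7−5)/6)² = 0.111

Forward pass:
ES_Task 1 = 0; EF_Task 1 = 4
ES_Task 2 = 4; EF_Task 2 = 4+4 = 8
ES_Task 3 = 8; EF_Task 3 = 8+14 = 22
ES_Task 4 = 4; EF_Task 4 = 4+12 = 16
ES_Task 5 = max(EF_Task 3=22, EF_Task 4=16) = 22; EF_Task 5 = 22+6 = 28
Expected project duration μ = 28 weeks. Critical path: Task 1 → Task 2 → Task 3 → Task 5.

Variance along critical path = 5.444 + 1.778 + 2.778 + 0.111 = 10.111; σ = √10.111 = 3.180 weeks.
Z = (22 − 28) / 3.180 = -1.887
P(T ≤ 22) = Φ(-1.887) ≈ 0.030

0.030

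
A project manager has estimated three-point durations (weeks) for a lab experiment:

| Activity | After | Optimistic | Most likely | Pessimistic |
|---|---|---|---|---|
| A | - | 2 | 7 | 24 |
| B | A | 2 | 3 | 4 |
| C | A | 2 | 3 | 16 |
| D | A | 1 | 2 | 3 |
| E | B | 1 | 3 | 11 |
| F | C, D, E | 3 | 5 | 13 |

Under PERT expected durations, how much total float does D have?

5 weeks

te_A = (2 + 4·7 + 24)/6 = 54/6 = 9
te_B = (2 + 4·3 + 4)/6 = 18/6 = 3
te_C = (2 + 4·3 + 16)/6 = 30/6 = 5
te_D = (1 + 4·2 + 3)/6 = 12/6 = 2
te_E = (1 + 4·3 + 11)/6 = 24/6 = 4
te_F = (3 + 4·5 + 13)/6 = 36/6 = 6

Forward pass:
ES_A = 0; EF_A = 9
ES_B = 9; EF_B = 9+3 = 12
ES_C = 9; EF_C = 9+5 = 14
ES_D = 9; EF_D = 9+2 = 11
ES_E = 12; EF_E = 12+4 = 16
ES_F = max(EF_C=14, EF_D=11, EF_E=16) = 16; EF_F = 16+6 = 22
Expected project duration μ = 22 weeks. Critical path: A → B → E → F.

Backward pass:
LF_F = 22; LS_F = 22−6 = 16
LF_E = LS_F = 16; LS_E = 16−4 = 12
LF_D = LS_F = 16; LS_D = 16−2 = 14
LF_C = LS_F = 16; LS_C = 16−5 = 11
LF_B = LS_E = 12; LS_B = 12−3 = 9
LF_A = min(LS_B=9, LS_C=11, LS_D=14) = 9; LS_A = 9−9 = 0
Slack_D = LS_D − ES_D = 14 − 9 = 5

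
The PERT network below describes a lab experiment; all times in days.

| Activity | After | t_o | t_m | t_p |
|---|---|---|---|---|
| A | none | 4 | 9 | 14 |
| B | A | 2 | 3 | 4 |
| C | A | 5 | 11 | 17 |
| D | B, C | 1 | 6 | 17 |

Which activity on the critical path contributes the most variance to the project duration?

D

te_A = (4 + 4·9 + 14)/6 = 54/6 = 9; σ²_A = ((14−4)/6)² = 2.778
te_B = (2 + 4·3 + 4)/6 = 18/6 = 3; σ²_B = ((4−2)/6)² = 0.111
te_C = (5 + 4·11 + 17)/6 = 66/6 = 11; σ²_C = ((17−5)/6)² = 4.000
te_D = (1 + 4·6 + 17)/6 = 42/6 = 7; σ²_D = ((17−1)/6)² = 7.111

Forward pass:
ES_A = 0; EF_A = 9
ES_B = 9; EF_B = 9+3 = 12
ES_C = 9; EF_C = 9+11 = 20
ES_D = max(EF_B=12, EF_C=20) = 20; EF_D = 20+7 = 27
Expected project duration μ = 27 days. Critical path: A → C → D.

Variances on critical path: σ²_A=2.778, σ²_C=4.000, σ²_D=7.111.
Largest is σ²_D = 7.111.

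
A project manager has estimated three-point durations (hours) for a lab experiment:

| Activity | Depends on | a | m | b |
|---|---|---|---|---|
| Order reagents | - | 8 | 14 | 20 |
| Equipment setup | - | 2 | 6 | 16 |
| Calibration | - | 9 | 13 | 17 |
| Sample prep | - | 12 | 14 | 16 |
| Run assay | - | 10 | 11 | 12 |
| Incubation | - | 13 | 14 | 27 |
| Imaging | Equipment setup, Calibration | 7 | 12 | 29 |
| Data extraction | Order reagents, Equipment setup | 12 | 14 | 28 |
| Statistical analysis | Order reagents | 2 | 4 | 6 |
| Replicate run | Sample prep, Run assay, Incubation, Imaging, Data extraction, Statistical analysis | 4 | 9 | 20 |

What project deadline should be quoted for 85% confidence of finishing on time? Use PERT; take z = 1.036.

te_Order reagents = (8 + 4·14 + 20)/6 = 84/6 = 14; σ²_Order reagents = ((20−8)/6)² = 4.000
te_Equipment setup = (2 + 4·6 + 16)/6 = 42/6 = 7; σ²_Equipment setup = ((16−2)/6)² = 5.444
te_Calibration = (9 + 4·13 + 17)/6 = 78/6 = 13; σ²_Calibration = ((17−9)/6)² = 1.778
te_Sample prep = (12 + 4·14 + 16)/6 = 84/6 = 14; σ²_Sample prep = ((16−12)/6)² = 0.444
te_Run assay = (10 + 4·11 + 12)/6 = 66/6 = 11; σ²_Run assay = ((12−10)/6)² = 0.111
te_Incubation = (13 + 4·14 + 27)/6 = 96/6 = 16; σ²_Incubation = ((27−13)/6)² = 5.444
te_Imaging = (7 + 4·12 + 29)/6 = 84/6 = 14; σ²_Imaging = ((29−7)/6)² = 13.444
te_Data extraction = (12 + 4·14 + 28)/6 = 96/6 = 16; σ²_Data extraction = ((28−12)/6)² = 7.111
te_Statistical analysis = (2 + 4·4 + 6)/6 = 24/6 = 4; σ²_Statistical analysis = ((6−2)/6)² = 0.444
te_Replicate run = (4 + 4·9 + 20)/6 = 60/6 = 10; σ²_Replicate run = ((20−4)/6)² = 7.111

Forward pass:
ES_Order reagents = 0; EF_Order reagents = 14
ES_Equipment setup = 0; EF_Equipment setup = 7
ES_Calibration = 0; EF_Calibration = 13
ES_Sample prep = 0; EF_Sample prep = 14
ES_Run assay = 0; EF_Run assay = 11
ES_Incubation = 0; EF_Incubation = 16
ES_Imaging = max(EF_Equipment setup=7, EF_Calibration=13) = 13; EF_Imaging = 13+14 = 27
ES_Data extraction = max(EF_Order reagents=14, EF_Equipment setup=7) = 14; EF_Data extraction = 14+16 = 30
ES_Statistical analysis = 14; EF_Statistical analysis = 14+4 = 18
ES_Replicate run = max(EF_Sample prep=14, EF_Run assay=11, EF_Incubation=16, EF_Imaging=27, EF_Data extraction=30, EF_Statistical analysis=18) = 30; EF_Replicate run = 30+10 = 40
Expected project duration μ = 40 hours. Critical path: Order reagents → Data extraction → Replicate run.

Variance along critical path = 4.000 + 7.111 + 7.111 = 18.222; σ = 4.269 hours.
D = μ + z·σ = 40 + 1.036·4.269 = 44.4 hours

44.4 hours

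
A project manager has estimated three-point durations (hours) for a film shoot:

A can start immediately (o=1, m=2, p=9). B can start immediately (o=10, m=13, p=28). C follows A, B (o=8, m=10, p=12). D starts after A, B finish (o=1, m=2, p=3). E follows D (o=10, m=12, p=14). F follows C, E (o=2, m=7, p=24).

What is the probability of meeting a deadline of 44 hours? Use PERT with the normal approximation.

0.895

te_A = (1 + 4·2 + 9)/6 = 18/6 = 3; σ²_A = ((9−1)/6)² = 1.778
te_B = (10 + 4·13 + 28)/6 = 90/6 = 15; σ²_B = ((28−10)/6)² = 9.000
te_C = (8 + 4·10 + 12)/6 = 60/6 = 10; σ²_C = ((12−8)/6)² = 0.444
te_D = (1 + 4·2 + 3)/6 = 12/6 = 2; σ²_D = ((3−1)/6)² = 0.111
te_E = (10 + 4·12 + 14)/6 = 72/6 = 12; σ²_E = ((14−10)/6)² = 0.444
te_F = (2 + 4·7 + 24)/6 = 54/6 = 9; σ²_F = ((24−2)/6)² = 13.444

Forward pass:
ES_A = 0; EF_A = 3
ES_B = 0; EF_B = 15
ES_C = max(EF_A=3, EF_B=15) = 15; EF_C = 15+10 = 25
ES_D = max(EF_A=3, EF_B=15) = 15; EF_D = 15+2 = 17
ES_E = 17; EF_E = 17+12 = 29
ES_F = max(EF_C=25, EF_E=29) = 29; EF_F = 29+9 = 38
Expected project duration μ = 38 hours. Critical path: B → D → E → F.

Variance along critical path = 9.000 + 0.111 + 0.444 + 13.444 = 23.000; σ = √23.000 = 4.796 hours.
Z = (44 − 38) / 4.796 = 1.251
P(T ≤ 44) = Φ(1.251) ≈ 0.895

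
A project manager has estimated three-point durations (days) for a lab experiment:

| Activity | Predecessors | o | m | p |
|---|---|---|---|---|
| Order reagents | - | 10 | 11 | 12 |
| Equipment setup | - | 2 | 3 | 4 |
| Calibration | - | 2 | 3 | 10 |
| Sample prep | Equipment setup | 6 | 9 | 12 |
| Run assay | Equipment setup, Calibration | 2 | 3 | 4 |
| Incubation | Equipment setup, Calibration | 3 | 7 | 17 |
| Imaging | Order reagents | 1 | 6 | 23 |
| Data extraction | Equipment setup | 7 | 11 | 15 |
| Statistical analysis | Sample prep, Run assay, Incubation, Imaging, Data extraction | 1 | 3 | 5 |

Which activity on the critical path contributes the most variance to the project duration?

te_Order reagents = (10 + 4·11 + 12)/6 = 66/6 = 11; σ²_Order reagents = ((12−10)/6)² = 0.111
te_Equipment setup = (2 + 4·3 + 4)/6 = 18/6 = 3; σ²_Equipment setup = ((4−2)/6)² = 0.111
te_Calibration = (2 + 4·3 + 10)/6 = 24/6 = 4; σ²_Calibration = ((10−2)/6)² = 1.778
te_Sample prep = (6 + 4·9 + 12)/6 = 54/6 = 9; σ²_Sample prep = ((12−6)/6)² = 1.000
te_Run assay = (2 + 4·3 + 4)/6 = 18/6 = 3; σ²_Run assay = ((4−2)/6)² = 0.111
te_Incubation = (3 + 4·7 + 17)/6 = 48/6 = 8; σ²_Incubation = ((17−3)/6)² = 5.444
te_Imaging = (1 + 4·6 + 23)/6 = 48/6 = 8; σ²_Imaging = ((23−1)/6)² = 13.444
te_Data extraction = (7 + 4·11 + 15)/6 = 66/6 = 11; σ²_Data extraction = ((15−7)/6)² = 1.778
te_Statistical analysis = (1 + 4·3 + 5)/6 = 18/6 = 3; σ²_Statistical analysis = ((5−1)/6)² = 0.444

Forward pass:
ES_Order reagents = 0; EF_Order reagents = 11
ES_Equipment setup = 0; EF_Equipment setup = 3
ES_Calibration = 0; EF_Calibration = 4
ES_Sample prep = 3; EF_Sample prep = 3+9 = 12
ES_Run assay = max(EF_Equipment setup=3, EF_Calibration=4) = 4; EF_Run assay = 4+3 = 7
ES_Incubation = max(EF_Equipment setup=3, EF_Calibration=4) = 4; EF_Incubation = 4+8 = 12
ES_Imaging = 11; EF_Imaging = 11+8 = 19
ES_Data extraction = 3; EF_Data extraction = 3+11 = 14
ES_Statistical analysis = max(EF_Sample prep=12, EF_Run assay=7, EF_Incubation=12, EF_Imaging=19, EF_Data extraction=14) = 19; EF_Statistical analysis = 19+3 = 22
Expected project duration μ = 22 days. Critical path: Order reagents → Imaging → Statistical analysis.

Variances on critical path: σ²_Order reagents=0.111, σ²_Imaging=13.444, σ²_Statistical analysis=0.444.
Largest is σ²_Imaging = 13.444.

Imaging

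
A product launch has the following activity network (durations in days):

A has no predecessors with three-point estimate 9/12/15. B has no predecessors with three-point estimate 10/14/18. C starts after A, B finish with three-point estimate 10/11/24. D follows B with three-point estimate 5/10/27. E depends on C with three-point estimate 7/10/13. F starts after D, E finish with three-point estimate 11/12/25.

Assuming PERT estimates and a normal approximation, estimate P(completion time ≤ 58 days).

0.971

te_A = (9 + 4·12 + 15)/6 = 72/6 = 12; σ²_A = ((15−9)/6)² = 1.000
te_B = (10 + 4·14 + 18)/6 = 84/6 = 14; σ²_B = ((18−10)/6)² = 1.778
te_C = (10 + 4·11 + 24)/6 = 78/6 = 13; σ²_C = ((24−10)/6)² = 5.444
te_D = (5 + 4·10 + 27)/6 = 72/6 = 12; σ²_D = ((27−5)/6)² = 13.444
te_E = (7 + 4·10 + 13)/6 = 60/6 = 10; σ²_E = ((13−7)/6)² = 1.000
te_F = (11 + 4·12 + 25)/6 = 84/6 = 14; σ²_F = ((25−11)/6)² = 5.444

Forward pass:
ES_A = 0; EF_A = 12
ES_B = 0; EF_B = 14
ES_C = max(EF_A=12, EF_B=14) = 14; EF_C = 14+13 = 27
ES_D = 14; EF_D = 14+12 = 26
ES_E = 27; EF_E = 27+10 = 37
ES_F = max(EF_D=26, EF_E=37) = 37; EF_F = 37+14 = 51
Expected project duration μ = 51 days. Critical path: B → C → E → F.

Variance along critical path = 1.778 + 5.444 + 1.000 + 5.444 = 13.667; σ = √13.667 = 3.697 days.
Z = (58 − 51) / 3.697 = 1.894
P(T ≤ 58) = Φ(1.894) ≈ 0.971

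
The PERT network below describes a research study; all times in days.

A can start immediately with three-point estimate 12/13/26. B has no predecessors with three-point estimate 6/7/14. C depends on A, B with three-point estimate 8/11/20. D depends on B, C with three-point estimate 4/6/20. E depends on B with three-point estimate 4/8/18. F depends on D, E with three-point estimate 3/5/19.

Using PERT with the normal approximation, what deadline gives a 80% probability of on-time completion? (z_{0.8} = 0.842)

46.1 days

te_A = (12 + 4·13 + 26)/6 = 90/6 = 15; σ²_A = ((26−12)/6)² = 5.444
te_B = (6 + 4·7 + 14)/6 = 48/6 = 8; σ²_B = ((14−6)/6)² = 1.778
te_C = (8 + 4·11 + 20)/6 = 72/6 = 12; σ²_C = ((20−8)/6)² = 4.000
te_D = (4 + 4·6 + 20)/6 = 48/6 = 8; σ²_D = ((20−4)/6)² = 7.111
te_E = (4 + 4·8 + 18)/6 = 54/6 = 9; σ²_E = ((18−4)/6)² = 5.444
te_F = (3 + 4·5 + 19)/6 = 42/6 = 7; σ²_F = ((19−3)/6)² = 7.111

Forward pass:
ES_A = 0; EF_A = 15
ES_B = 0; EF_B = 8
ES_C = max(EF_A=15, EF_B=8) = 15; EF_C = 15+12 = 27
ES_D = max(EF_B=8, EF_C=27) = 27; EF_D = 27+8 = 35
ES_E = 8; EF_E = 8+9 = 17
ES_F = max(EF_D=35, EF_E=17) = 35; EF_F = 35+7 = 42
Expected project duration μ = 42 days. Critical path: A → C → D → F.

Variance along critical path = 5.444 + 4.000 + 7.111 + 7.111 = 23.667; σ = 4.865 days.
D = μ + z·σ = 42 + 0.842·4.865 = 46.1 days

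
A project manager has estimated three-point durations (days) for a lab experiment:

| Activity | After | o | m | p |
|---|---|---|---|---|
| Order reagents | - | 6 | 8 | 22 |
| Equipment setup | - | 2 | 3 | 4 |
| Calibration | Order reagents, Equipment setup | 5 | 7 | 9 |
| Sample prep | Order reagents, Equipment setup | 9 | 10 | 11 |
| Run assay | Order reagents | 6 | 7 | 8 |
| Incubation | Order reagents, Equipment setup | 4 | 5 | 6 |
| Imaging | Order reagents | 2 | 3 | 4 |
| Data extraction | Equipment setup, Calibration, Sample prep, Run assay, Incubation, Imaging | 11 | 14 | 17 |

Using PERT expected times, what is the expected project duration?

te_Order reagents = (6 + 4·8 + 22)/6 = 60/6 = 10
te_Equipment setup = (2 + 4·3 + 4)/6 = 18/6 = 3
te_Calibration = (5 + 4·7 + 9)/6 = 42/6 = 7
te_Sample prep = (9 + 4·10 + 11)/6 = 60/6 = 10
te_Run assay = (6 + 4·7 + 8)/6 = 42/6 = 7
te_Incubation = (4 + 4·5 + 6)/6 = 30/6 = 5
te_Imaging = (2 + 4·3 + 4)/6 = 18/6 = 3
te_Data extraction = (11 + 4·14 + 17)/6 = 84/6 = 14

Forward pass:
ES_Order reagents = 0; EF_Order reagents = 10
ES_Equipment setup = 0; EF_Equipment setup = 3
ES_Calibration = max(EF_Order reagents=10, EF_Equipment setup=3) = 10; EF_Calibration = 10+7 = 17
ES_Sample prep = max(EF_Order reagents=10, EF_Equipment setup=3) = 10; EF_Sample prep = 10+10 = 20
ES_Run assay = 10; EF_Run assay = 10+7 = 17
ES_Incubation = max(EF_Order reagents=10, EF_Equipment setup=3) = 10; EF_Incubation = 10+5 = 15
ES_Imaging = 10; EF_Imaging = 10+3 = 13
ES_Data extraction = max(EF_Equipment setup=3, EF_Calibration=17, EF_Sample prep=20, EF_Run assay=17, EF_Incubation=15, EF_Imaging=13) = 20; EF_Data extraction = 20+14 = 34
Expected project duration μ = 34 days. Critical path: Order reagents → Sample prep → Data extraction.

34 days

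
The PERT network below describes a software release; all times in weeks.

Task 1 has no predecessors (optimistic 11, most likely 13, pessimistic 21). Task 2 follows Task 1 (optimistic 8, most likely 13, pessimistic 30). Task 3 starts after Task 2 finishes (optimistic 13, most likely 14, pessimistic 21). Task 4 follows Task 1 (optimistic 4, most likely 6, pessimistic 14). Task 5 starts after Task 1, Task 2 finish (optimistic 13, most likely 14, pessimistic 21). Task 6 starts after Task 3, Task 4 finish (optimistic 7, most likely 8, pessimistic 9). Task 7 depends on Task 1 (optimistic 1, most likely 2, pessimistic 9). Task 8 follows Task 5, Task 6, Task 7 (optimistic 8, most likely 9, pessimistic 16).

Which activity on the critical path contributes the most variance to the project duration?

Task 2

te_Task 1 = (11 + 4·13 + 21)/6 = 84/6 = 14; σ²_Task 1 = ((21−11)/6)² = 2.778
te_Task 2 = (8 + 4·13 + 30)/6 = 90/6 = 15; σ²_Task 2 = ((30−8)/6)² = 13.444
te_Task 3 = (13 + 4·14 + 21)/6 = 90/6 = 15; σ²_Task 3 = ((21−13)/6)² = 1.778
te_Task 4 = (4 + 4·6 + 14)/6 = 42/6 = 7; σ²_Task 4 = ((14−4)/6)² = 2.778
te_Task 5 = (13 + 4·14 + 21)/6 = 90/6 = 15; σ²_Task 5 = ((21−13)/6)² = 1.778
te_Task 6 = (7 + 4·8 + 9)/6 = 48/6 = 8; σ²_Task 6 = ((9−7)/6)² = 0.111
te_Task 7 = (1 + 4·2 + 9)/6 = 18/6 = 3; σ²_Task 7 = ((9−1)/6)² = 1.778
te_Task 8 = (8 + 4·9 + 16)/6 = 60/6 = 10; σ²_Task 8 = ((16−8)/6)² = 1.778

Forward pass:
ES_Task 1 = 0; EF_Task 1 = 14
ES_Task 2 = 14; EF_Task 2 = 14+15 = 29
ES_Task 3 = 29; EF_Task 3 = 29+15 = 44
ES_Task 4 = 14; EF_Task 4 = 14+7 = 21
ES_Task 5 = max(EF_Task 1=14, EF_Task 2=29) = 29; EF_Task 5 = 29+15 = 44
ES_Task 6 = max(EF_Task 3=44, EF_Task 4=21) = 44; EF_Task 6 = 44+8 = 52
ES_Task 7 = 14; EF_Task 7 = 14+3 = 17
ES_Task 8 = max(EF_Task 5=44, EF_Task 6=52, EF_Task 7=17) = 52; EF_Task 8 = 52+10 = 62
Expected project duration μ = 62 weeks. Critical path: Task 1 → Task 2 → Task 3 → Task 6 → Task 8.

Variances on critical path: σ²_Task 1=2.778, σ²_Task 2=13.444, σ²_Task 3=1.778, σ²_Task 6=0.111, σ²_Task 8=1.778.
Largest is σ²_Task 2 = 13.444.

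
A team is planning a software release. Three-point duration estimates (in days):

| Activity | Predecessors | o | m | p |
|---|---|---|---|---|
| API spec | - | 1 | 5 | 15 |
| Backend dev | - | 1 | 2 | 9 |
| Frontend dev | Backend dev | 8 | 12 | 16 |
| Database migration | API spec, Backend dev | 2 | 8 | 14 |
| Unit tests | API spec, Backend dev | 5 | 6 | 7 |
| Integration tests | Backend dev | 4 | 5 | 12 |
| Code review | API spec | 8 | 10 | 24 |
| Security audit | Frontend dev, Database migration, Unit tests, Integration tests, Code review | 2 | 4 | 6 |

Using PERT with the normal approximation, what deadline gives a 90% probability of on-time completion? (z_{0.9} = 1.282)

26.6 days

te_API spec = (1 + 4·5 + 15)/6 = 36/6 = 6; σ²_API spec = ((15−1)/6)² = 5.444
te_Backend dev = (1 + 4·2 + 9)/6 = 18/6 = 3; σ²_Backend dev = ((9−1)/6)² = 1.778
te_Frontend dev = (8 + 4·12 + 16)/6 = 72/6 = 12; σ²_Frontend dev = ((16−8)/6)² = 1.778
te_Database migration = (2 + 4·8 + 14)/6 = 48/6 = 8; σ²_Database migration = ((14−2)/6)² = 4.000
te_Unit tests = (5 + 4·6 + 7)/6 = 36/6 = 6; σ²_Unit tests = ((7−5)/6)² = 0.111
te_Integration tests = (4 + 4·5 + 12)/6 = 36/6 = 6; σ²_Integration tests = ((12−4)/6)² = 1.778
te_Code review = (8 + 4·10 + 24)/6 = 72/6 = 12; σ²_Code review = ((24−8)/6)² = 7.111
te_Security audit = (2 + 4·4 + 6)/6 = 24/6 = 4; σ²_Security audit = ((6−2)/6)² = 0.444

Forward pass:
ES_API spec = 0; EF_API spec = 6
ES_Backend dev = 0; EF_Backend dev = 3
ES_Frontend dev = 3; EF_Frontend dev = 3+12 = 15
ES_Database migration = max(EF_API spec=6, EF_Backend dev=3) = 6; EF_Database migration = 6+8 = 14
ES_Unit tests = max(EF_API spec=6, EF_Backend dev=3) = 6; EF_Unit tests = 6+6 = 12
ES_Integration tests = 3; EF_Integration tests = 3+6 = 9
ES_Code review = 6; EF_Code review = 6+12 = 18
ES_Security audit = max(EF_Frontend dev=15, EF_Database migration=14, EF_Unit tests=12, EF_Integration tests=9, EF_Code review=18) = 18; EF_Security audit = 18+4 = 22
Expected project duration μ = 22 days. Critical path: API spec → Code review → Security audit.

Variance along critical path = 5.444 + 7.111 + 0.444 = 13.000; σ = 3.606 days.
D = μ + z·σ = 22 + 1.282·3.606 = 26.6 days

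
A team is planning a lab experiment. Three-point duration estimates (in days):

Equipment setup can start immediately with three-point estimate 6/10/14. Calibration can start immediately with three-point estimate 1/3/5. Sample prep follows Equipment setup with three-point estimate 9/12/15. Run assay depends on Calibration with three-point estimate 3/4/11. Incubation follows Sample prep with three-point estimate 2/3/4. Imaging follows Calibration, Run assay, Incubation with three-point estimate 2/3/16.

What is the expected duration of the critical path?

te_Equipment setup = (6 + 4·10 + 14)/6 = 60/6 = 10
te_Calibration = (1 + 4·3 + 5)/6 = 18/6 = 3
te_Sample prep = (9 + 4·12 + 15)/6 = 72/6 = 12
te_Run assay = (3 + 4·4 + 11)/6 = 30/6 = 5
te_Incubation = (2 + 4·3 + 4)/6 = 18/6 = 3
te_Imaging = (2 + 4·3 + 16)/6 = 30/6 = 5

Forward pass:
ES_Equipment setup = 0; EF_Equipment setup = 10
ES_Calibration = 0; EF_Calibration = 3
ES_Sample prep = 10; EF_Sample prep = 10+12 = 22
ES_Run assay = 3; EF_Run assay = 3+5 = 8
ES_Incubation = 22; EF_Incubation = 22+3 = 25
ES_Imaging = max(EF_Calibration=3, EF_Run assay=8, EF_Incubation=25) = 25; EF_Imaging = 25+5 = 30
Expected project duration μ = 30 days. Critical path: Equipment setup → Sample prep → Incubation → Imaging.

30 days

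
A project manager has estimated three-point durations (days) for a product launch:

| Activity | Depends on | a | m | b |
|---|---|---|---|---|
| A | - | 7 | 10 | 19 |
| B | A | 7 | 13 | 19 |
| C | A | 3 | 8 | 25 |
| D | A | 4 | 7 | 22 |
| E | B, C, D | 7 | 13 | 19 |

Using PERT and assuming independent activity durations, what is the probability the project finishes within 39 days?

0.718

te_A = (7 + 4·10 + 19)/6 = 66/6 = 11; σ²_A = ((19−7)/6)² = 4.000
te_B = (7 + 4·13 + 19)/6 = 78/6 = 13; σ²_B = ((19−7)/6)² = 4.000
te_C = (3 + 4·8 + 25)/6 = 60/6 = 10; σ²_C = ((25−3)/6)² = 13.444
te_D = (4 + 4·7 + 22)/6 = 54/6 = 9; σ²_D = ((22−4)/6)² = 9.000
te_E = (7 + 4·13 + 19)/6 = 78/6 = 13; σ²_E = ((19−7)/6)² = 4.000

Forward pass:
ES_A = 0; EF_A = 11
ES_B = 11; EF_B = 11+13 = 24
ES_C = 11; EF_C = 11+10 = 21
ES_D = 11; EF_D = 11+9 = 20
ES_E = max(EF_B=24, EF_C=21, EF_D=20) = 24; EF_E = 24+13 = 37
Expected project duration μ = 37 days. Critical path: A → B → E.

Variance along critical path = 4.000 + 4.000 + 4.000 = 12.000; σ = √12.000 = 3.464 days.
Z = (39 − 37) / 3.464 = 0.577
P(T ≤ 39) = Φ(0.577) ≈ 0.718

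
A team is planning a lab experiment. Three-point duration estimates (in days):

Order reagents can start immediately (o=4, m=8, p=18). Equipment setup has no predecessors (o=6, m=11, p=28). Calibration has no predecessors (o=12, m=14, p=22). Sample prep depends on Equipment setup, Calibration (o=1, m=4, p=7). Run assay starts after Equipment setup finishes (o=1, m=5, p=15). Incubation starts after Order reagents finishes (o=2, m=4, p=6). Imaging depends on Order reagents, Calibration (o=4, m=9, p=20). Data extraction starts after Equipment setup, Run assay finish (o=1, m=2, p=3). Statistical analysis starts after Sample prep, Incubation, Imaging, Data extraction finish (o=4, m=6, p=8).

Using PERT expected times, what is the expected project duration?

te_Order reagents = (4 + 4·8 + 18)/6 = 54/6 = 9
te_Equipment setup = (6 + 4·11 + 28)/6 = 78/6 = 13
te_Calibration = (12 + 4·14 + 22)/6 = 90/6 = 15
te_Sample prep = (1 + 4·4 + 7)/6 = 24/6 = 4
te_Run assay = (1 + 4·5 + 15)/6 = 36/6 = 6
te_Incubation = (2 + 4·4 + 6)/6 = 24/6 = 4
te_Imaging = (4 + 4·9 + 20)/6 = 60/6 = 10
te_Data extraction = (1 + 4·2 + 3)/6 = 12/6 = 2
te_Statistical analysis = (4 + 4·6 + 8)/6 = 36/6 = 6

Forward pass:
ES_Order reagents = 0; EF_Order reagents = 9
ES_Equipment setup = 0; EF_Equipment setup = 13
ES_Calibration = 0; EF_Calibration = 15
ES_Sample prep = max(EF_Equipment setup=13, EF_Calibration=15) = 15; EF_Sample prep = 15+4 = 19
ES_Run assay = 13; EF_Run assay = 13+6 = 19
ES_Incubation = 9; EF_Incubation = 9+4 = 13
ES_Imaging = max(EF_Order reagents=9, EF_Calibration=15) = 15; EF_Imaging = 15+10 = 25
ES_Data extraction = max(EF_Equipment setup=13, EF_Run assay=19) = 19; EF_Data extraction = 19+2 = 21
ES_Statistical analysis = max(EF_Sample prep=19, EF_Incubation=13, EF_Imaging=25, EF_Data extraction=21) = 25; EF_Statistical analysis = 25+6 = 31
Expected project duration μ = 31 days. Critical path: Calibration → Imaging → Statistical analysis.

31 days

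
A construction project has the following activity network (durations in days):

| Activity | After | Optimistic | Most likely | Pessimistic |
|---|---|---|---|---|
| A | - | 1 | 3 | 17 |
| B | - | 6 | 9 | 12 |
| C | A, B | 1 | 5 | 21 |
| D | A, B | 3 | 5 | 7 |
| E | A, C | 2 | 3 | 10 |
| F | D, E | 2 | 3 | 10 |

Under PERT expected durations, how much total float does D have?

te_A = (1 + 4·3 + 17)/6 = 30/6 = 5
te_B = (6 + 4·9 + 12)/6 = 54/6 = 9
te_C = (1 + 4·5 + 21)/6 = 42/6 = 7
te_D = (3 + 4·5 + 7)/6 = 30/6 = 5
te_E = (2 + 4·3 + 10)/6 = 24/6 = 4
te_F = (2 + 4·3 + 10)/6 = 24/6 = 4

Forward pass:
ES_A = 0; EF_A = 5
ES_B = 0; EF_B = 9
ES_C = max(EF_A=5, EF_B=9) = 9; EF_C = 9+7 = 16
ES_D = max(EF_A=5, EF_B=9) = 9; EF_D = 9+5 = 14
ES_E = max(EF_A=5, EF_C=16) = 16; EF_E = 16+4 = 20
ES_F = max(EF_D=14, EF_E=20) = 20; EF_F = 20+4 = 24
Expected project duration μ = 24 days. Critical path: B → C → E → F.

Backward pass:
LF_F = 24; LS_F = 24−4 = 20
LF_E = LS_F = 20; LS_E = 20−4 = 16
LF_D = LS_F = 20; LS_D = 20−5 = 15
LF_C = LS_E = 16; LS_C = 16−7 = 9
LF_B = min(LS_C=9, LS_D=15) = 9; LS_B = 9−9 = 0
LF_A = min(LS_C=9, LS_D=15, LS_E=16) = 9; LS_A = 9−5 = 4
Slack_D = LS_D − ES_D = 15 − 9 = 6

6 days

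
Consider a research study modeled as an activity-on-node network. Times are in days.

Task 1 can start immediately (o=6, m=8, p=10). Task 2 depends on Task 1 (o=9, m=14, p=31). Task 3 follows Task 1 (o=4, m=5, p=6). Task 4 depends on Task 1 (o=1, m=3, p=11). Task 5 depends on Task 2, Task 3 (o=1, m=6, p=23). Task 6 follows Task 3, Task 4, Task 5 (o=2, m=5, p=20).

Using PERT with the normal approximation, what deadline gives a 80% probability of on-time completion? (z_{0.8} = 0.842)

te_Task 1 = (6 + 4·8 + 10)/6 = 48/6 = 8; σ²_Task 1 = ((10−6)/6)² = 0.444
te_Task 2 = (9 + 4·14 + 31)/6 = 96/6 = 16; σ²_Task 2 = ((31−9)/6)² = 13.444
te_Task 3 = (4 + 4·5 + 6)/6 = 30/6 = 5; σ²_Task 3 = ((6−4)/6)² = 0.111
te_Task 4 = (1 + 4·3 + 11)/6 = 24/6 = 4; σ²_Task 4 = ((11−1)/6)² = 2.778
te_Task 5 = (1 + 4·6 + 23)/6 = 48/6 = 8; σ²_Task 5 = ((23−1)/6)² = 13.444
te_Task 6 = (2 + 4·5 + 20)/6 = 42/6 = 7; σ²_Task 6 = ((20−2)/6)² = 9.000

Forward pass:
ES_Task 1 = 0; EF_Task 1 = 8
ES_Task 2 = 8; EF_Task 2 = 8+16 = 24
ES_Task 3 = 8; EF_Task 3 = 8+5 = 13
ES_Task 4 = 8; EF_Task 4 = 8+4 = 12
ES_Task 5 = max(EF_Task 2=24, EF_Task 3=13) = 24; EF_Task 5 = 24+8 = 32
ES_Task 6 = max(EF_Task 3=13, EF_Task 4=12, EF_Task 5=32) = 32; EF_Task 6 = 32+7 = 39
Expected project duration μ = 39 days. Critical path: Task 1 → Task 2 → Task 5 → Task 6.

Variance along critical path = 0.444 + 13.444 + 13.444 + 9.000 = 36.333; σ = 6.028 days.
D = μ + z·σ = 39 + 0.842·6.028 = 44.1 days

44.1 days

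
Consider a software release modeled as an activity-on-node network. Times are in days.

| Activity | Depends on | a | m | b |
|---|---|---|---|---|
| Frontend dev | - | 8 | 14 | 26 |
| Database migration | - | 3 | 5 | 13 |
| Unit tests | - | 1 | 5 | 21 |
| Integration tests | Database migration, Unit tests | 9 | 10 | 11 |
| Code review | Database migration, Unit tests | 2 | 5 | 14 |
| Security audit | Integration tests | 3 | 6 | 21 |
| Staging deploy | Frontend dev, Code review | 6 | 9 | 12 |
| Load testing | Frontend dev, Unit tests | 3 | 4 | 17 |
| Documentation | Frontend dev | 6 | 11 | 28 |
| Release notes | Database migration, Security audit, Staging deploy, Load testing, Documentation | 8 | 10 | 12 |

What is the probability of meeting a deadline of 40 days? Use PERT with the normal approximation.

0.662

te_Frontend dev = (8 + 4·14 + 26)/6 = 90/6 = 15; σ²_Frontend dev = ((26−8)/6)² = 9.000
te_Database migration = (3 + 4·5 + 13)/6 = 36/6 = 6; σ²_Database migration = ((13−3)/6)² = 2.778
te_Unit tests = (1 + 4·5 + 21)/6 = 42/6 = 7; σ²_Unit tests = ((21−1)/6)² = 11.111
te_Integration tests = (9 + 4·10 + 11)/6 = 60/6 = 10; σ²_Integration tests = ((11−9)/6)² = 0.111
te_Code review = (2 + 4·5 + 14)/6 = 36/6 = 6; σ²_Code review = ((14−2)/6)² = 4.000
te_Security audit = (3 + 4·6 + 21)/6 = 48/6 = 8; σ²_Security audit = ((21−3)/6)² = 9.000
te_Staging deploy = (6 + 4·9 + 12)/6 = 54/6 = 9; σ²_Staging deploy = ((12−6)/6)² = 1.000
te_Load testing = (3 + 4·4 + 17)/6 = 36/6 = 6; σ²_Load testing = ((17−3)/6)² = 5.444
te_Documentation = (6 + 4·11 + 28)/6 = 78/6 = 13; σ²_Documentation = ((28−6)/6)² = 13.444
te_Release notes = (8 + 4·10 + 12)/6 = 60/6 = 10; σ²_Release notes = ((12−8)/6)² = 0.444

Forward pass:
ES_Frontend dev = 0; EF_Frontend dev = 15
ES_Database migration = 0; EF_Database migration = 6
ES_Unit tests = 0; EF_Unit tests = 7
ES_Integration tests = max(EF_Database migration=6, EF_Unit tests=7) = 7; EF_Integration tests = 7+10 = 17
ES_Code review = max(EF_Database migration=6, EF_Unit tests=7) = 7; EF_Code review = 7+6 = 13
ES_Security audit = 17; EF_Security audit = 17+8 = 25
ES_Staging deploy = max(EF_Frontend dev=15, EF_Code review=13) = 15; EF_Staging deploy = 15+9 = 24
ES_Load testing = max(EF_Frontend dev=15, EF_Unit tests=7) = 15; EF_Load testing = 15+6 = 21
ES_Documentation = 15; EF_Documentation = 15+13 = 28
ES_Release notes = max(EF_Database migration=6, EF_Security audit=25, EF_Staging deploy=24, EF_Load testing=21, EF_Documentation=28) = 28; EF_Release notes = 28+10 = 38
Expected project duration μ = 38 days. Critical path: Frontend dev → Documentation → Release notes.

Variance along critical path = 9.000 + 13.444 + 0.444 = 22.889; σ = √22.889 = 4.784 days.
Z = (40 − 38) / 4.784 = 0.418
P(T ≤ 40) = Φ(0.418) ≈ 0.662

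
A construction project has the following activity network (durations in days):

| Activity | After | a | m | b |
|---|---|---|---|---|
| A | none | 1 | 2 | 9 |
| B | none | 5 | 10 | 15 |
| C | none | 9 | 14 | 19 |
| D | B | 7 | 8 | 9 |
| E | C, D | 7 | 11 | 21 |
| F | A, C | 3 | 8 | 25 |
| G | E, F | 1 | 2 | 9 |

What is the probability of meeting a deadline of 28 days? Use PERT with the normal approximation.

0.058

te_A = (1 + 4·2 + 9)/6 = 18/6 = 3; σ²_A = ((9−1)/6)² = 1.778
te_B = (5 + 4·10 + 15)/6 = 60/6 = 10; σ²_B = ((15−5)/6)² = 2.778
te_C = (9 + 4·14 + 19)/6 = 84/6 = 14; σ²_C = ((19−9)/6)² = 2.778
te_D = (7 + 4·8 + 9)/6 = 48/6 = 8; σ²_D = ((9−7)/6)² = 0.111
te_E = (7 + 4·11 + 21)/6 = 72/6 = 12; σ²_E = ((21−7)/6)² = 5.444
te_F = (3 + 4·8 + 25)/6 = 60/6 = 10; σ²_F = ((25−3)/6)² = 13.444
te_G = (1 + 4·2 + 9)/6 = 18/6 = 3; σ²_G = ((9−1)/6)² = 1.778

Forward pass:
ES_A = 0; EF_A = 3
ES_B = 0; EF_B = 10
ES_C = 0; EF_C = 14
ES_D = 10; EF_D = 10+8 = 18
ES_E = max(EF_C=14, EF_D=18) = 18; EF_E = 18+12 = 30
ES_F = max(EF_A=3, EF_C=14) = 14; EF_F = 14+10 = 24
ES_G = max(EF_E=30, EF_F=24) = 30; EF_G = 30+3 = 33
Expected project duration μ = 33 days. Critical path: B → D → E → G.

Variance along critical path = 2.778 + 0.111 + 5.444 + 1.778 = 10.111; σ = √10.111 = 3.180 days.
Z = (28 − 33) / 3.180 = -1.572
P(T ≤ 28) = Φ(-1.572) ≈ 0.058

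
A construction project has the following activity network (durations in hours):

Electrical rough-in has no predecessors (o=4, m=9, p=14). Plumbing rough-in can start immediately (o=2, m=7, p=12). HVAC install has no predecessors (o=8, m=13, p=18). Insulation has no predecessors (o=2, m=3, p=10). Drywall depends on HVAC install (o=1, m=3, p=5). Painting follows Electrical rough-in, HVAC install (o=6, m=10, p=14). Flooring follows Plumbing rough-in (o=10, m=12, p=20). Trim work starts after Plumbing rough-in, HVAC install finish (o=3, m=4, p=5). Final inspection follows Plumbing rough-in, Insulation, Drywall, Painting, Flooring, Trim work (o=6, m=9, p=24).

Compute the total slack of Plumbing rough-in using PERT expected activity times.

3 hours

te_Electrical rough-in = (4 + 4·9 + 14)/6 = 54/6 = 9
te_Plumbing rough-in = (2 + 4·7 + 12)/6 = 42/6 = 7
te_HVAC install = (8 + 4·13 + 18)/6 = 78/6 = 13
te_Insulation = (2 + 4·3 + 10)/6 = 24/6 = 4
te_Drywall = (1 + 4·3 + 5)/6 = 18/6 = 3
te_Painting = (6 + 4·10 + 14)/6 = 60/6 = 10
te_Flooring = (10 + 4·12 + 20)/6 = 78/6 = 13
te_Trim work = (3 + 4·4 + 5)/6 = 24/6 = 4
te_Final inspection = (6 + 4·9 + 24)/6 = 66/6 = 11

Forward pass:
ES_Electrical rough-in = 0; EF_Electrical rough-in = 9
ES_Plumbing rough-in = 0; EF_Plumbing rough-in = 7
ES_HVAC install = 0; EF_HVAC install = 13
ES_Insulation = 0; EF_Insulation = 4
ES_Drywall = 13; EF_Drywall = 13+3 = 16
ES_Painting = max(EF_Electrical rough-in=9, EF_HVAC install=13) = 13; EF_Painting = 13+10 = 23
ES_Flooring = 7; EF_Flooring = 7+13 = 20
ES_Trim work = max(EF_Plumbing rough-in=7, EF_HVAC install=13) = 13; EF_Trim work = 13+4 = 17
ES_Final inspection = max(EF_Plumbing rough-in=7, EF_Insulation=4, EF_Drywall=16, EF_Painting=23, EF_Flooring=20, EF_Trim work=17) = 23; EF_Final inspection = 23+11 = 34
Expected project duration μ = 34 hours. Critical path: HVAC install → Painting → Final inspection.

Backward pass:
LF_Final inspection = 34; LS_Final inspection = 34−11 = 23
LF_Trim work = LS_Final inspection = 23; LS_Trim work = 23−4 = 19
LF_Flooring = LS_Final inspection = 23; LS_Flooring = 23−13 = 10
LF_Painting = LS_Final inspection = 23; LS_Painting = 23−10 = 13
LF_Drywall = LS_Final inspection = 23; LS_Drywall = 23−3 = 20
LF_Insulation = LS_Final inspection = 23; LS_Insulation = 23−4 = 19
LF_HVAC install = min(LS_Drywall=20, LS_Painting=13, LS_Trim work=19) = 13; LS_HVAC install = 13−13 = 0
LF_Plumbing rough-in = min(LS_Flooring=10, LS_Trim work=19, LS_Final inspection=23) = 10; LS_Plumbing rough-in = 10−7 = 3
LF_Electrical rough-in = LS_Painting = 13; LS_Electrical rough-in = 13−9 = 4
Slack_Plumbing rough-in = LS_Plumbing rough-in − ES_Plumbing rough-in = 3 − 0 = 3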